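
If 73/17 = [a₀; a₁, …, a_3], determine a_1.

⌊73/17⌋ = 4, remainder 5
⌊17/5⌋ = 3, remainder 2

3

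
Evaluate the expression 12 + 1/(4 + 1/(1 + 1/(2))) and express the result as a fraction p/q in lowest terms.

a_0 = 12: 12/1
a_1 = 4: 49/4
a_2 = 1: 61/5
a_3 = 2: 171/14

171/14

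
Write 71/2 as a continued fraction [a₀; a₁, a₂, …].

[35; 2]

Repeatedly divide and take the remainder:
71 = 35·2 + 1, so a_0 = 35
2 = 2·1 + 0, so a_1 = 2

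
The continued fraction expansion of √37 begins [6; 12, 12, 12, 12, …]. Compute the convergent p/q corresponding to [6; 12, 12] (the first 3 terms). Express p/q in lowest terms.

882/145

a_0 = 6: 6/1
a_1 = 12: 73/12
a_2 = 12: 882/145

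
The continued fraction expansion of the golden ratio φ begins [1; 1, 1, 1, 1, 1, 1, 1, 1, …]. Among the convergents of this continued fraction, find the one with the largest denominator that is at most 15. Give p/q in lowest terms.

List convergents until the denominator exceeds the bound:
a_0 = 1: 1/1  (≤ bound)
a_1 = 1: 2/1  (≤ bound)
a_2 = 1: 3/2  (≤ bound)
a_3 = 1: 5/3  (≤ bound)
a_4 = 1: 8/5  (≤ bound)
a_5 = 1: 13/8  (≤ bound)
a_6 = 1: 21/13  (≤ bound)
a_7 = 1: 34/21  (> 15, stop)

21/13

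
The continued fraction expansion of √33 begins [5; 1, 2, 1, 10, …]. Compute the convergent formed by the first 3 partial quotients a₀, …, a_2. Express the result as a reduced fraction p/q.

17/3

Start with 2.
1 + 1/(2/1) = 1 + 1/2 = 3/2
5 + 1/(3/2) = 5 + 2/3 = 17/3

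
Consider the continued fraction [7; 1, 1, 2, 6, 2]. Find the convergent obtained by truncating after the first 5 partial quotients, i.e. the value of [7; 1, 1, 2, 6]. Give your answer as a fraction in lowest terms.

Start with 6.
2 + 1/(6/1) = 2 + 1/6 = 13/6
1 + 1/(13/6) = 1 + 6/13 = 19/13
1 + 1/(19/13) = 1 + 13/19 = 32/19
7 + 1/(32/19) = 7 + 19/32 = 243/32

243/32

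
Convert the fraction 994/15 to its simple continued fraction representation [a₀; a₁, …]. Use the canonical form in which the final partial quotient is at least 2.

[66; 3, 1, 3]

Repeatedly divide and take the remainder:
994 ÷ 15 → quotient 66, remainder 4
15 ÷ 4 → quotient 3, remainder 3
4 ÷ 3 → quotient 1, remainder 1
3 ÷ 1 → quotient 3, remainder 0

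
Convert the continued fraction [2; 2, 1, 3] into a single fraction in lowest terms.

a_0 = 2: 2/1
a_1 = 2: 5/2
a_2 = 1: 7/3
a_3 = 3: 26/11

26/11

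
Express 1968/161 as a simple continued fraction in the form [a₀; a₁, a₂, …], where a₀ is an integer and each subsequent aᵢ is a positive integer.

[12; 4, 2, 8, 2]

1968 ÷ 161 → quotient 12, remainder 36
161 ÷ 36 → quotient 4, remainder 17
36 ÷ 17 → quotient 2, remainder 2
17 ÷ 2 → quotient 8, remainder 1
2 ÷ 1 → quotient 2, remainder 0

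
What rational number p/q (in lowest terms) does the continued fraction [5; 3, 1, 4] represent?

a_0 = 5: 5/1
a_1 = 3: 16/3
a_2 = 1: 21/4
a_3 = 4: 100/19

100/19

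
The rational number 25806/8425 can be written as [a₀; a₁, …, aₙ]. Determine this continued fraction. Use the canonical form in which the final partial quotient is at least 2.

25806 ÷ 8425 → quotient 3, remainder 531
8425 ÷ 531 → quotient 15, remainder 460
531 ÷ 460 → quotient 1, remainder 71
460 ÷ 71 → quotient 6, remainder 34
71 ÷ 34 → quotient 2, remainder 3
34 ÷ 3 → quotient 11, remainder 1
3 ÷ 1 → quotient 3, remainder 0

[3; 15, 1, 6, 2, 11, 3]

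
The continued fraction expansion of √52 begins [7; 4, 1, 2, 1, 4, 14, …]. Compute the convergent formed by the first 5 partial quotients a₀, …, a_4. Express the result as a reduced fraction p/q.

137/19

a_0 = 7: 7/1
a_1 = 4: 29/4
a_2 = 1: 36/5
a_3 = 2: 101/14
a_4 = 1: 137/19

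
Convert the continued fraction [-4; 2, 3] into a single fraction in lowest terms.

Work from the innermost term outward:
Start with 3.
2 + 1/(3/1) = 2 + 1/3 = 7/3
-4 + 1/(7/3) = -4 + 3/7 = -25/7

-25/7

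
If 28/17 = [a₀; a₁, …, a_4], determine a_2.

1

Repeatedly divide and take the remainder:
28 ÷ 17 → quotient 1, remainder 11
17 ÷ 11 → quotient 1, remainder 6
11 ÷ 6 → quotient 1, remainder 5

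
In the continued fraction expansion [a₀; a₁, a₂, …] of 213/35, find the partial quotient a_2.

1

213 ÷ 35 → quotient 6, remainder 3
35 ÷ 3 → quotient 11, remainder 2
3 ÷ 2 → quotient 1, remainder 1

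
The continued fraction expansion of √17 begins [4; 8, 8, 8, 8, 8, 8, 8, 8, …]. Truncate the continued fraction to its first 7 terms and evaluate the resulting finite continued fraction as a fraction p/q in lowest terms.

a_0 = 4: 4/1
a_1 = 8: 33/8
a_2 = 8: 268/65
a_3 = 8: 2177/528
a_4 = 8: 17684/4289
a_5 = 8: 143649/34840
a_6 = 8: 1166876/283009

1166876/283009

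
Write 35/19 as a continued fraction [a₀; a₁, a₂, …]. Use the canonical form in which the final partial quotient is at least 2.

[1; 1, 5, 3]

35 ÷ 19 → quotient 1, remainder 16
19 ÷ 16 → quotient 1, remainder 3
16 ÷ 3 → quotient 5, remainder 1
3 ÷ 1 → quotient 3, remainder 0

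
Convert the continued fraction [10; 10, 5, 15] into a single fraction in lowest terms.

Work from the innermost term outward:
Start with 15.
5 + 1/(15/1) = 5 + 1/15 = 76/15
10 + 1/(76/15) = 10 + 15/76 = 775/76
10 + 1/(775/76) = 10 + 76/775 = 7826/775

7826/775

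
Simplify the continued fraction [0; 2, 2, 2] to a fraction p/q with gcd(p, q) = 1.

a_0 = 0: 0/1
a_1 = 2: 1/2
a_2 = 2: 2/5
a_3 = 2: 5/12

5/12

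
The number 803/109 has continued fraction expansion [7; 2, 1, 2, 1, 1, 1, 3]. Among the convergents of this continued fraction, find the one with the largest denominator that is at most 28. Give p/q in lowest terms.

140/19

List convergents until the denominator exceeds the bound:
a_0 = 7: 7/1  (≤ bound)
a_1 = 2: 15/2  (≤ bound)
a_2 = 1: 22/3  (≤ bound)
a_3 = 2: 59/8  (≤ bound)
a_4 = 1: 81/11  (≤ bound)
a_5 = 1: 140/19  (≤ bound)
a_6 = 1: 221/30  (> 28, stop)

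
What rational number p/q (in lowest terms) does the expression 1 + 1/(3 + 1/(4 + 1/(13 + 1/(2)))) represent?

Start with 2.
13 + 1/(2/1) = 13 + 1/2 = 27/2
4 + 1/(27/2) = 4 + 2/27 = 110/27
3 + 1/(110/27) = 3 + 27/110 = 357/110
1 + 1/(357/110) = 1 + 110/357 = 467/357

467/357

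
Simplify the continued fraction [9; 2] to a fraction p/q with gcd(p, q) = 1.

19/2

a_0 = 9: 9/1
a_1 = 2: 19/2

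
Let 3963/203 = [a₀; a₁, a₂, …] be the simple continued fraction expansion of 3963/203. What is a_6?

2

⌊3963/203⌋ = 19, remainder 106
⌊203/106⌋ = 1, remainder 97
⌊106/97⌋ = 1, remainder 9
⌊97/9⌋ = 10, remainder 7
⌊9/7⌋ = 1, remainder 2
⌊7/2⌋ = 3, remainder 1
⌊2/1⌋ = 2, remainder 0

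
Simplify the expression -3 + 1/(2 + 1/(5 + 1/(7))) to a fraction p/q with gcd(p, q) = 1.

Start with 7.
5 + 1/(7/1) = 5 + 1/7 = 36/7
2 + 1/(36/7) = 2 + 7/36 = 79/36
-3 + 1/(79/36) = -3 + 36/79 = -201/79

-201/79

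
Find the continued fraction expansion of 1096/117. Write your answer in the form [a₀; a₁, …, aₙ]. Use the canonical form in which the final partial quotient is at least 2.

1096 = 9·117 + 43, so a_0 = 9
117 = 2·43 + 31, so a_1 = 2
43 = 1·31 + 12, so a_2 = 1
31 = 2·12 + 7, so a_3 = 2
12 = 1·7 + 5, so a_4 = 1
7 = 1·5 + 2, so a_5 = 1
5 = 2·2 + 1, so a_6 = 2
2 = 2·1 + 0, so a_7 = 2

[9; 2, 1, 2, 1, 1, 2, 2]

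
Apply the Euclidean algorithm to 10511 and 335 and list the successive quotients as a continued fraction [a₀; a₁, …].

Apply division with remainder until the remainder is 0:
10511 ÷ 335 → quotient 31, remainder 126
335 ÷ 126 → quotient 2, remainder 83
126 ÷ 83 → quotient 1, remainder 43
83 ÷ 43 → quotient 1, remainder 40
43 ÷ 40 → quotient 1, remainder 3
40 ÷ 3 → quotient 13, remainder 1
3 ÷ 1 → quotient 3, remainder 0

[31; 2, 1, 1, 1, 13, 3]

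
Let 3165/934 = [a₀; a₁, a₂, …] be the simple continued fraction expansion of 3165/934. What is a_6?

12

Apply division with remainder until the remainder is 0:
3165 = 3·934 + 363, so a_0 = 3
934 = 2·363 + 208, so a_1 = 2
363 = 1·208 + 155, so a_2 = 1
208 = 1·155 + 53, so a_3 = 1
155 = 2·53 + 49, so a_4 = 2
53 = 1·49 + 4, so a_5 = 1
49 = 12·4 + 1, so a_6 = 12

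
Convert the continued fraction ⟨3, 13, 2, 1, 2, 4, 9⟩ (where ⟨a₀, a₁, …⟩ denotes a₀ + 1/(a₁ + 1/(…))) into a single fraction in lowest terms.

Work from the innermost term outward:
Start with 9.
4 + 1/(9/1) = 4 + 1/9 = 37/9
2 + 1/(37/9) = 2 + 9/37 = 83/37
1 + 1/(83/37) = 1 + 37/83 = 120/83
2 + 1/(120/83) = 2 + 83/120 = 323/120
13 + 1/(323/120) = 13 + 120/323 = 4319/323
3 + 1/(4319/323) = 3 + 323/4319 = 13280/4319

13280/4319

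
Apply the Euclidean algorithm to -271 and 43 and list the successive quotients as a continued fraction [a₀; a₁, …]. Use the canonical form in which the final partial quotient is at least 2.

[-7; 1, 2, 3, 4]

Repeatedly divide and take the remainder:
⌊-271/43⌋ = -7, remainder 30
⌊43/30⌋ = 1, remainder 13
⌊30/13⌋ = 2, remainder 4
⌊13/4⌋ = 3, remainder 1
⌊4/1⌋ = 4, remainder 0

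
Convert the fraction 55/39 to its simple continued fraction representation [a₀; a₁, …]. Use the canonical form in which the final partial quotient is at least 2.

55 ÷ 39 → quotient 1, remainder 16
39 ÷ 16 → quotient 2, remainder 7
16 ÷ 7 → quotient 2, remainder 2
7 ÷ 2 → quotient 3, remainder 1
2 ÷ 1 → quotient 2, remainder 0

[1; 2, 2, 3, 2]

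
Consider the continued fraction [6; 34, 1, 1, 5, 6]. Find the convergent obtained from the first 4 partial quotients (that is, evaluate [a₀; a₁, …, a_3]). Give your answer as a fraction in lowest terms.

416/69

Starting at the tail and folding back:
Start with 1.
1 + 1/(1/1) = 1 + 1/1 = 2/1
34 + 1/(2/1) = 34 + 1/2 = 69/2
6 + 1/(69/2) = 6 + 2/69 = 416/69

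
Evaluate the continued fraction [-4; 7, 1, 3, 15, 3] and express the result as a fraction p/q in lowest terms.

-5613/1450

a_0 = -4: -4/1
a_1 = 7: -27/7
a_2 = 1: -31/8
a_3 = 3: -120/31
a_4 = 15: -1831/473
a_5 = 3: -5613/1450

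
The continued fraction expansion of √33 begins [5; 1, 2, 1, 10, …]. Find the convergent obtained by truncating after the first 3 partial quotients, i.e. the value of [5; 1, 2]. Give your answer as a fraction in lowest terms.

17/3

Start with 2.
1 + 1/(2/1) = 1 + 1/2 = 3/2
5 + 1/(3/2) = 5 + 2/3 = 17/3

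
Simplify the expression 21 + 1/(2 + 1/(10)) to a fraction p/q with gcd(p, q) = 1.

a_0 = 21: 21/1
a_1 = 2: 43/2
a_2 = 10: 451/21

451/21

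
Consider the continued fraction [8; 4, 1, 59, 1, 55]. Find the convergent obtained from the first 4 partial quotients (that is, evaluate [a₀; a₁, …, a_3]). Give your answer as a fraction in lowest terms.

a_0 = 8: 8/1
a_1 = 4: 33/4
a_2 = 1: 41/5
a_3 = 59: 2452/299

2452/299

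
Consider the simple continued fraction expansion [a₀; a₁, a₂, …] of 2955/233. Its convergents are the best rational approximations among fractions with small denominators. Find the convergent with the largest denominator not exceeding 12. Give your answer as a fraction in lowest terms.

38/3

a_0 = 12: 12/1  (≤ bound)
a_1 = 1: 13/1  (≤ bound)
a_2 = 2: 38/3  (≤ bound)
a_3 = 6: 241/19  (> 12, stop)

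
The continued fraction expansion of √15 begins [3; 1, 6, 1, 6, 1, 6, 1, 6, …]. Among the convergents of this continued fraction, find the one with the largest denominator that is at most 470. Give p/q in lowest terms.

a_0 = 3: 3/1  (≤ bound)
a_1 = 1: 4/1  (≤ bound)
a_2 = 6: 27/7  (≤ bound)
a_3 = 1: 31/8  (≤ bound)
a_4 = 6: 213/55  (≤ bound)
a_5 = 1: 244/63  (≤ bound)
a_6 = 6: 1677/433  (≤ bound)
a_7 = 1: 1921/496  (> 470, stop)

1677/433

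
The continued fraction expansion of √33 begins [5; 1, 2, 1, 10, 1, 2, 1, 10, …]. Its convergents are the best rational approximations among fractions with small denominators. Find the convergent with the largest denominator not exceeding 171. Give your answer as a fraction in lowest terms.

a_0 = 5: 5/1  (≤ bound)
a_1 = 1: 6/1  (≤ bound)
a_2 = 2: 17/3  (≤ bound)
a_3 = 1: 23/4  (≤ bound)
a_4 = 10: 247/43  (≤ bound)
a_5 = 1: 270/47  (≤ bound)
a_6 = 2: 787/137  (≤ bound)
a_7 = 1: 1057/184  (> 171, stop)

787/137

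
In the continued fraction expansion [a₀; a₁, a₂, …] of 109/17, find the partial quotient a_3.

Run the Euclidean algorithm, recording each quotient:
⌊109/17⌋ = 6, remainder 7
⌊17/7⌋ = 2, remainder 3
⌊7/3⌋ = 2, remainder 1
⌊3/1⌋ = 3, remainder 0

3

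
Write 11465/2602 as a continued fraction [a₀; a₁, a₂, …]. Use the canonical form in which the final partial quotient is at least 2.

[4; 2, 2, 6, 40, 2]

Run the Euclidean algorithm, recording each quotient:
11465 = 4·2602 + 1057, so a_0 = 4
2602 = 2·1057 + 488, so a_1 = 2
1057 = 2·488 + 81, so a_2 = 2
488 = 6·81 + 2, so a_3 = 6
81 = 40·2 + 1, so a_4 = 40
2 = 2·1 + 0, so a_5 = 2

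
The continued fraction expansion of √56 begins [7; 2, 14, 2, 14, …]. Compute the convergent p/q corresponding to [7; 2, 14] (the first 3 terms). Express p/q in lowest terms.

217/29

Work from the innermost term outward:
Start with 14.
2 + 1/(14/1) = 2 + 1/14 = 29/14
7 + 1/(29/14) = 7 + 14/29 = 217/29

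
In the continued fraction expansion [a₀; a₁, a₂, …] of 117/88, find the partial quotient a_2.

29

117 ÷ 88 → quotient 1, remainder 29
88 ÷ 29 → quotient 3, remainder 1
29 ÷ 1 → quotient 29, remainder 0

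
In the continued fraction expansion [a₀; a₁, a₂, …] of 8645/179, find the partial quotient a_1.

3

Apply division with remainder until the remainder is 0:
8645 ÷ 179 → quotient 48, remainder 53
179 ÷ 53 → quotient 3, remainder 20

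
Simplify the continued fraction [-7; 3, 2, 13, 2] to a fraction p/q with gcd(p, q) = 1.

-1309/195

a_0 = -7: -7/1
a_1 = 3: -20/3
a_2 = 2: -47/7
a_3 = 13: -631/94
a_4 = 2: -1309/195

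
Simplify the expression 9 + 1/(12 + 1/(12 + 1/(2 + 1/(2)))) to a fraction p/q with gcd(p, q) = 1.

6803/749

Collapse the nested fraction from the inside out:
Start with 2.
2 + 1/(2/1) = 2 + 1/2 = 5/2
12 + 1/(5/2) = 12 + 2/5 = 62/5
12 + 1/(62/5) = 12 + 5/62 = 749/62
9 + 1/(749/62) = 9 + 62/749 = 6803/749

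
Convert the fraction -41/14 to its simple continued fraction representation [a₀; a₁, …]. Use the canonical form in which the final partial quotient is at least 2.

Repeatedly divide and take the remainder:
-41 = -3·14 + 1, so a_0 = -3
14 = 14·1 + 0, so a_1 = 14

[-3; 14]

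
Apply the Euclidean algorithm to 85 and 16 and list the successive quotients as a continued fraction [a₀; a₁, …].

Run the Euclidean algorithm, recording each quotient:
85 ÷ 16 → quotient 5, remainder 5
16 ÷ 5 → quotient 3, remainder 1
5 ÷ 1 → quotient 5, remainder 0

[5; 3, 5]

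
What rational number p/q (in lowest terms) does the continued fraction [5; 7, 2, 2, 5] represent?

Collapse the nested fraction from the inside out:
Start with 5.
2 + 1/(5/1) = 2 + 1/5 = 11/5
2 + 1/(11/5) = 2 + 5/11 = 27/11
7 + 1/(27/11) = 7 + 11/27 = 200/27
5 + 1/(200/27) = 5 + 27/200 = 1027/200

1027/200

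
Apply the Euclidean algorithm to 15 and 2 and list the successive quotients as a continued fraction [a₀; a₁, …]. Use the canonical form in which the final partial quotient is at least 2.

[7; 2]

Apply division with remainder until the remainder is 0:
15 = 7·2 + 1, so a_0 = 7
2 = 2·1 + 0, so a_1 = 2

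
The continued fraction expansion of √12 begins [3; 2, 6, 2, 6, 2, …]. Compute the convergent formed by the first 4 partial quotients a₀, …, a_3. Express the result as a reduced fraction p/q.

97/28

Start with 2.
6 + 1/(2/1) = 6 + 1/2 = 13/2
2 + 1/(13/2) = 2 + 2/13 = 28/13
3 + 1/(28/13) = 3 + 13/28 = 97/28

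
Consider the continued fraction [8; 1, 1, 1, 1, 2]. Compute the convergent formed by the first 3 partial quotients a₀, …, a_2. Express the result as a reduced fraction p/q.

Use the convergent recurrence hₖ = aₖ·hₖ₋₁ + hₖ₋₂ (and likewise for the denominators kₖ):
a_0 = 8: 8/1
a_1 = 1: 9/1
a_2 = 1: 17/2

17/2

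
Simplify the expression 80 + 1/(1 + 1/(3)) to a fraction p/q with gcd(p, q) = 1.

323/4

Start with 3.
1 + 1/(3/1) = 1 + 1/3 = 4/3
80 + 1/(4/3) = 80 + 3/4 = 323/4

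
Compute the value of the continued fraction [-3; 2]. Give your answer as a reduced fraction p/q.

Build up convergents one term at a time:
a_0 = -3: -3/1
a_1 = 2: -5/2

-5/2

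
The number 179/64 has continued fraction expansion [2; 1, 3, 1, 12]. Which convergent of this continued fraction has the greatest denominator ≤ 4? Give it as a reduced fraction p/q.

11/4

List convergents until the denominator exceeds the bound:
a_0 = 2: 2/1  (≤ bound)
a_1 = 1: 3/1  (≤ bound)
a_2 = 3: 11/4  (≤ bound)
a_3 = 1: 14/5  (> 4, stop)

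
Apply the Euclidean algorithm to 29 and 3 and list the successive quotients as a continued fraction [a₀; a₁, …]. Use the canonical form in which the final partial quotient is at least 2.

[9; 1, 2]

Repeatedly divide and take the remainder:
29 ÷ 3 → quotient 9, remainder 2
3 ÷ 2 → quotient 1, remainder 1
2 ÷ 1 → quotient 2, remainder 0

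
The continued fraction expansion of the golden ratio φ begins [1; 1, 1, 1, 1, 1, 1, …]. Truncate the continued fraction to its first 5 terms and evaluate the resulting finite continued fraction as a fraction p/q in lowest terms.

Build up convergents one term at a time:
a_0 = 1: 1/1
a_1 = 1: 2/1
a_2 = 1: 3/2
a_3 = 1: 5/3
a_4 = 1: 8/5

8/5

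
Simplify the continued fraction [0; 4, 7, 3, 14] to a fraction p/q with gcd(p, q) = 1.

Start with 14.
3 + 1/(14/1) = 3 + 1/14 = 43/14
7 + 1/(43/14) = 7 + 14/43 = 315/43
4 + 1/(315/43) = 4 + 43/315 = 1303/315
0 + 1/(1303/315) = 0 + 315/1303 = 315/1303

315/1303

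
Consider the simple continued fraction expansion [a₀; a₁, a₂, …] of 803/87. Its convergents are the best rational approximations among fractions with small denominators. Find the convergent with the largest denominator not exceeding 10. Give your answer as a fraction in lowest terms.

83/9

a_0 = 9: 9/1  (≤ bound)
a_1 = 4: 37/4  (≤ bound)
a_2 = 2: 83/9  (≤ bound)
a_3 = 1: 120/13  (> 10, stop)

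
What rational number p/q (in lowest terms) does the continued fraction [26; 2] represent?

53/2

a_0 = 26: 26/1
a_1 = 2: 53/2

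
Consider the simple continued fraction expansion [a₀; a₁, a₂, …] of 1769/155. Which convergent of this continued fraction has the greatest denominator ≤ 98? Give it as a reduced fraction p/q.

525/46

a_0 = 11: 11/1  (≤ bound)
a_1 = 2: 23/2  (≤ bound)
a_2 = 2: 57/5  (≤ bound)
a_3 = 2: 137/12  (≤ bound)
a_4 = 1: 194/17  (≤ bound)
a_5 = 2: 525/46  (≤ bound)
a_6 = 3: 1769/155  (> 98, stop)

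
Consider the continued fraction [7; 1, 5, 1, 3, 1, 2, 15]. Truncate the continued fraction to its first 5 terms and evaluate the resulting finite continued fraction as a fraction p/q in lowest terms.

Compute successive convergents:
a_0 = 7: 7/1
a_1 = 1: 8/1
a_2 = 5: 47/6
a_3 = 1: 55/7
a_4 = 3: 212/27

212/27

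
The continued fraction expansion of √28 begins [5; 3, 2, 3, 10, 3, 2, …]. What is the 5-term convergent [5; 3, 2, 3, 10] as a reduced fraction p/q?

1307/247

a_0 = 5: 5/1
a_1 = 3: 16/3
a_2 = 2: 37/7
a_3 = 3: 127/24
a_4 = 10: 1307/247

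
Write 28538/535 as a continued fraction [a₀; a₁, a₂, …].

[53; 2, 1, 12, 14]

⌊28538/535⌋ = 53, remainder 183
⌊535/183⌋ = 2, remainder 169
⌊183/169⌋ = 1, remainder 14
⌊169/14⌋ = 12, remainder 1
⌊14/1⌋ = 14, remainder 0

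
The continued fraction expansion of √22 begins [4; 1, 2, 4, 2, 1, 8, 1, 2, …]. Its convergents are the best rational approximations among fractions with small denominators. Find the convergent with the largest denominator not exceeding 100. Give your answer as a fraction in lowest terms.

197/42

a_0 = 4: 4/1  (≤ bound)
a_1 = 1: 5/1  (≤ bound)
a_2 = 2: 14/3  (≤ bound)
a_3 = 4: 61/13  (≤ bound)
a_4 = 2: 136/29  (≤ bound)
a_5 = 1: 197/42  (≤ bound)
a_6 = 8: 1712/365  (> 100, stop)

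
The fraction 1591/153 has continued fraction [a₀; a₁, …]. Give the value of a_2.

1591 ÷ 153 → quotient 10, remainder 61
153 ÷ 61 → quotient 2, remainder 31
61 ÷ 31 → quotient 1, remainder 30

1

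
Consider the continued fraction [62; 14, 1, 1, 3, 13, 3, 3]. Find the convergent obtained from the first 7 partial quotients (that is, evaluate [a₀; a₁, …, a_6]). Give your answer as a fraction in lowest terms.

a_0 = 62: 62/1
a_1 = 14: 869/14
a_2 = 1: 931/15
a_3 = 1: 1800/29
a_4 = 3: 6331/102
a_5 = 13: 84103/1355
a_6 = 3: 258640/4167

258640/4167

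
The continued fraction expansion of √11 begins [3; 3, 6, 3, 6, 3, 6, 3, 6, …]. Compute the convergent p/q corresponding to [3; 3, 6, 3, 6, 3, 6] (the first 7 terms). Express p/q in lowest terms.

25077/7561

Starting at the tail and folding back:
Start with 6.
3 + 1/(6/1) = 3 + 1/6 = 19/6
6 + 1/(19/6) = 6 + 6/19 = 120/19
3 + 1/(120/19) = 3 + 19/120 = 379/120
6 + 1/(379/120) = 6 + 120/379 = 2394/379
3 + 1/(2394/379) = 3 + 379/2394 = 7561/2394
3 + 1/(7561/2394) = 3 + 2394/7561 = 25077/7561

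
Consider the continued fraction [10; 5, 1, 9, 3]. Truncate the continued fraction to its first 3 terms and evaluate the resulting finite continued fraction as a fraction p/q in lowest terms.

Work from the innermost term outward:
Start with 1.
5 + 1/(1/1) = 5 + 1/1 = 6/1
10 + 1/(6/1) = 10 + 1/6 = 61/6

61/6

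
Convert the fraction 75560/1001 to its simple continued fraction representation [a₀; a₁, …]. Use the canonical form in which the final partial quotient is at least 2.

[75; 2, 15, 1, 1, 1, 4, 2]

Apply division with remainder until the remainder is 0:
75560 ÷ 1001 → quotient 75, remainder 485
1001 ÷ 485 → quotient 2, remainder 31
485 ÷ 31 → quotient 15, remainder 20
31 ÷ 20 → quotient 1, remainder 11
20 ÷ 11 → quotient 1, remainder 9
11 ÷ 9 → quotient 1, remainder 2
9 ÷ 2 → quotient 4, remainder 1
2 ÷ 1 → quotient 2, remainder 0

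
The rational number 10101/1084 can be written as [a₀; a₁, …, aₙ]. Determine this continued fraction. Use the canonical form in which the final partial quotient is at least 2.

[9; 3, 7, 24, 2]

⌊10101/1084⌋ = 9, remainder 345
⌊1084/345⌋ = 3, remainder 49
⌊345/49⌋ = 7, remainder 2
⌊49/2⌋ = 24, remainder 1
⌊2/1⌋ = 2, remainder 0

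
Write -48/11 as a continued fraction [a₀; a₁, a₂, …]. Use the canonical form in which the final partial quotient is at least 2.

-48 = -5·11 + 7, so a_0 = -5
11 = 1·7 + 4, so a_1 = 1
7 = 1·4 + 3, so a_2 = 1
4 = 1·3 + 1, so a_3 = 1
3 = 3·1 + 0, so a_4 = 3

[-5; 1, 1, 1, 3]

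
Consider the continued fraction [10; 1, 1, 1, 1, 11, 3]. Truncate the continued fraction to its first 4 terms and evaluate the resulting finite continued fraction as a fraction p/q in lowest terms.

Compute successive convergents:
a_0 = 10: 10/1
a_1 = 1: 11/1
a_2 = 1: 21/2
a_3 = 1: 32/3

32/3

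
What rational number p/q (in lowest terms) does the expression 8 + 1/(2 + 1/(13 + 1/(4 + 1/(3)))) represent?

3028/357

Compute successive convergents:
a_0 = 8: 8/1
a_1 = 2: 17/2
a_2 = 13: 229/27
a_3 = 4: 933/110
a_4 = 3: 3028/357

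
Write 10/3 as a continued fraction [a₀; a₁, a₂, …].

⌊10/3⌋ = 3, remainder 1
⌊3/1⌋ = 3, remainder 0

[3; 3]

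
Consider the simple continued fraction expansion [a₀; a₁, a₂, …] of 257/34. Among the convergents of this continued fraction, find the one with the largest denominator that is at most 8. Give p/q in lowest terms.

List convergents until the denominator exceeds the bound:
a_0 = 7: 7/1  (≤ bound)
a_1 = 1: 8/1  (≤ bound)
a_2 = 1: 15/2  (≤ bound)
a_3 = 3: 53/7  (≤ bound)
a_4 = 1: 68/9  (> 8, stop)

53/7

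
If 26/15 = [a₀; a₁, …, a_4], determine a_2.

⌊26/15⌋ = 1, remainder 11
⌊15/11⌋ = 1, remainder 4
⌊11/4⌋ = 2, remainder 3

2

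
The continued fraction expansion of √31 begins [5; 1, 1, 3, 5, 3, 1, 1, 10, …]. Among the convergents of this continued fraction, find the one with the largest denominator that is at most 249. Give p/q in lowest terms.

863/155

List convergents until the denominator exceeds the bound:
a_0 = 5: 5/1  (≤ bound)
a_1 = 1: 6/1  (≤ bound)
a_2 = 1: 11/2  (≤ bound)
a_3 = 3: 39/7  (≤ bound)
a_4 = 5: 206/37  (≤ bound)
a_5 = 3: 657/118  (≤ bound)
a_6 = 1: 863/155  (≤ bound)
a_7 = 1: 1520/273  (> 249, stop)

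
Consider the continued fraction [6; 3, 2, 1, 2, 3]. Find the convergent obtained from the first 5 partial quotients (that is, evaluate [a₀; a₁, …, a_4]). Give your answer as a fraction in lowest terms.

170/27

Collapse the nested fraction from the inside out:
Start with 2.
1 + 1/(2/1) = 1 + 1/2 = 3/2
2 + 1/(3/2) = 2 + 2/3 = 8/3
3 + 1/(8/3) = 3 + 3/8 = 27/8
6 + 1/(27/8) = 6 + 8/27 = 170/27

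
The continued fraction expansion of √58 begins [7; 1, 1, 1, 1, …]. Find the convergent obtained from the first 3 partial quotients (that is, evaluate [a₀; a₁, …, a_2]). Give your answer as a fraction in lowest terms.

Start with 1.
1 + 1/(1/1) = 1 + 1/1 = 2/1
7 + 1/(2/1) = 7 + 1/2 = 15/2

15/2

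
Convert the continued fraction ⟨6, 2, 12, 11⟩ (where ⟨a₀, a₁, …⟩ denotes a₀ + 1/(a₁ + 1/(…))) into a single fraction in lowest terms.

1795/277

Compute successive convergents:
a_0 = 6: 6/1
a_1 = 2: 13/2
a_2 = 12: 162/25
a_3 = 11: 1795/277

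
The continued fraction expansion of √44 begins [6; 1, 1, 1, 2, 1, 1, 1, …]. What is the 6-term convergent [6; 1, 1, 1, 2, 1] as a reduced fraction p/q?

Compute successive convergents:
a_0 = 6: 6/1
a_1 = 1: 7/1
a_2 = 1: 13/2
a_3 = 1: 20/3
a_4 = 2: 53/8
a_5 = 1: 73/11

73/11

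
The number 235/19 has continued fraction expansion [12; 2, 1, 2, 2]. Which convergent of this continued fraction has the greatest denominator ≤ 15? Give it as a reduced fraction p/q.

99/8

List convergents until the denominator exceeds the bound:
a_0 = 12: 12/1  (≤ bound)
a_1 = 2: 25/2  (≤ bound)
a_2 = 1: 37/3  (≤ bound)
a_3 = 2: 99/8  (≤ bound)
a_4 = 2: 235/19  (> 15, stop)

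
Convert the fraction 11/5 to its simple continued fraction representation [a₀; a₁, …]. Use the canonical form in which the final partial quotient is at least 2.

[2; 5]

⌊11/5⌋ = 2, remainder 1
⌊5/1⌋ = 5, remainder 0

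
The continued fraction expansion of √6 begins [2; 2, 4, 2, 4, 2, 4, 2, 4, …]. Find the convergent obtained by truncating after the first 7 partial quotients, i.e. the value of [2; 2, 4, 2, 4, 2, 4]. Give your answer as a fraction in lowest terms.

2158/881

Use the convergent recurrence hₖ = aₖ·hₖ₋₁ + hₖ₋₂ (and likewise for the denominators kₖ):
a_0 = 2: 2/1
a_1 = 2: 5/2
a_2 = 4: 22/9
a_3 = 2: 49/20
a_4 = 4: 218/89
a_5 = 2: 485/198
a_6 = 4: 2158/881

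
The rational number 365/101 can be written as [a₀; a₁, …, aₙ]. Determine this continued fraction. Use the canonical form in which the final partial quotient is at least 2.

365 = 3·101 + 62, so a_0 = 3
101 = 1·62 + 39, so a_1 = 1
62 = 1·39 + 23, so a_2 = 1
39 = 1·23 + 16, so a_3 = 1
23 = 1·16 + 7, so a_4 = 1
16 = 2·7 + 2, so a_5 = 2
7 = 3·2 + 1, so a_6 = 3
2 = 2·1 + 0, so a_7 = 2

[3; 1, 1, 1, 1, 2, 3, 2]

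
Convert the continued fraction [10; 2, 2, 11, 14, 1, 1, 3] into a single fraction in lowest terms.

60850/5849

Start with 3.
1 + 1/(3/1) = 1 + 1/3 = 4/3
1 + 1/(4/3) = 1 + 3/4 = 7/4
14 + 1/(7/4) = 14 + 4/7 = 102/7
11 + 1/(102/7) = 11 + 7/102 = 1129/102
2 + 1/(1129/102) = 2 + 102/1129 = 2360/1129
2 + 1/(2360/1129) = 2 + 1129/2360 = 5849/2360
10 + 1/(5849/2360) = 10 + 2360/5849 = 60850/5849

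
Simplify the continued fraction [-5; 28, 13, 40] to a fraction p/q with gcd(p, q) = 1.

-72619/14628

Starting at the tail and folding back:
Start with 40.
13 + 1/(40/1) = 13 + 1/40 = 521/40
28 + 1/(521/40) = 28 + 40/521 = 14628/521
-5 + 1/(14628/521) = -5 + 521/14628 = -72619/14628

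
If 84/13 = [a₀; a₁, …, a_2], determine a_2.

6

Run the Euclidean algorithm, recording each quotient:
84 ÷ 13 → quotient 6, remainder 6
13 ÷ 6 → quotient 2, remainder 1
6 ÷ 1 → quotient 6, remainder 0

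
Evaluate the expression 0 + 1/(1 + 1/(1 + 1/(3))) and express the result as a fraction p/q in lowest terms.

4/7

Start with 3.
1 + 1/(3/1) = 1 + 1/3 = 4/3
1 + 1/(4/3) = 1 + 3/4 = 7/4
0 + 1/(7/4) = 0 + 4/7 = 4/7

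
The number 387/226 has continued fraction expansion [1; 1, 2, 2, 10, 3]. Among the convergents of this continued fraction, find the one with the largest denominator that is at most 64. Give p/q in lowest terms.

a_0 = 1: 1/1  (≤ bound)
a_1 = 1: 2/1  (≤ bound)
a_2 = 2: 5/3  (≤ bound)
a_3 = 2: 12/7  (≤ bound)
a_4 = 10: 125/73  (> 64, stop)

12/7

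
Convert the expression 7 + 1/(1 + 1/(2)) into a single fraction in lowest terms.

23/3

a_0 = 7: 7/1
a_1 = 1: 8/1
a_2 = 2: 23/3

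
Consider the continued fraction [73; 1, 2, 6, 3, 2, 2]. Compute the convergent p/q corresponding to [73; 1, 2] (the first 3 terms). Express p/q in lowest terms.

221/3

Start with 2.
1 + 1/(2/1) = 1 + 1/2 = 3/2
73 + 1/(3/2) = 73 + 2/3 = 221/3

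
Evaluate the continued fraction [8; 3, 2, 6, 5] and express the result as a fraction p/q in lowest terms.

Use the convergent recurrence hₖ = aₖ·hₖ₋₁ + hₖ₋₂ (and likewise for the denominators kₖ):
a_0 = 8: 8/1
a_1 = 3: 25/3
a_2 = 2: 58/7
a_3 = 6: 373/45
a_4 = 5: 1923/232

1923/232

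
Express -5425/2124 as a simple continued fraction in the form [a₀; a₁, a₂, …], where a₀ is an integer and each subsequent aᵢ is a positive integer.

[-3; 2, 4, 8, 1, 1, 13]

-5425 ÷ 2124 → quotient -3, remainder 947
2124 ÷ 947 → quotient 2, remainder 230
947 ÷ 230 → quotient 4, remainder 27
230 ÷ 27 → quotient 8, remainder 14
27 ÷ 14 → quotient 1, remainder 13
14 ÷ 13 → quotient 1, remainder 1
13 ÷ 1 → quotient 13, remainder 0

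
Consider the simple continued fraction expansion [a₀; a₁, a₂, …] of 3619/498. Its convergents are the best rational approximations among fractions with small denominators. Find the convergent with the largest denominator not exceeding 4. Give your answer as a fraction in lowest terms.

a_0 = 7: 7/1  (≤ bound)
a_1 = 3: 22/3  (≤ bound)
a_2 = 1: 29/4  (≤ bound)
a_3 = 2: 80/11  (> 4, stop)

29/4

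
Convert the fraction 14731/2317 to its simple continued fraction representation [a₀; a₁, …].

[6; 2, 1, 3, 1, 7, 10, 2]

14731 = 6·2317 + 829, so a_0 = 6
2317 = 2·829 + 659, so a_1 = 2
829 = 1·659 + 170, so a_2 = 1
659 = 3·170 + 149, so a_3 = 3
170 = 1·149 + 21, so a_4 = 1
149 = 7·21 + 2, so a_5 = 7
21 = 10·2 + 1, so a_6 = 10
2 = 2·1 + 0, so a_7 = 2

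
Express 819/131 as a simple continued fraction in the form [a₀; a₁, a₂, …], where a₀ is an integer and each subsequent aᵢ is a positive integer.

[6; 3, 1, 32]

819 ÷ 131 → quotient 6, remainder 33
131 ÷ 33 → quotient 3, remainder 32
33 ÷ 32 → quotient 1, remainder 1
32 ÷ 1 → quotient 32, remainder 0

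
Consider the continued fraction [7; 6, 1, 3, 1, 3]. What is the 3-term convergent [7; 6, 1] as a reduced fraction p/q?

Start with 1.
6 + 1/(1/1) = 6 + 1/1 = 7/1
7 + 1/(7/1) = 7 + 1/7 = 50/7

50/7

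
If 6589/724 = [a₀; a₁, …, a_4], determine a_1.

9

Run the Euclidean algorithm, recording each quotient:
6589 = 9·724 + 73, so a_0 = 9
724 = 9·73 + 67, so a_1 = 9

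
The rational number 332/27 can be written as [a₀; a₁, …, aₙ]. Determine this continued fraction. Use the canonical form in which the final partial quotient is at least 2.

⌊332/27⌋ = 12, remainder 8
⌊27/8⌋ = 3, remainder 3
⌊8/3⌋ = 2, remainder 2
⌊3/2⌋ = 1, remainder 1
⌊2/1⌋ = 2, remainder 0

[12; 3, 2, 1, 2]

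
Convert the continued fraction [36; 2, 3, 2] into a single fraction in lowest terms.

583/16

Start with 2.
3 + 1/(2/1) = 3 + 1/2 = 7/2
2 + 1/(7/2) = 2 + 2/7 = 16/7
36 + 1/(16/7) = 36 + 7/16 = 583/16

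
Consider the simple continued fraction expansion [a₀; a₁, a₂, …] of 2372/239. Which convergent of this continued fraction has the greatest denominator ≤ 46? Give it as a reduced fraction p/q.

a_0 = 9: 9/1  (≤ bound)
a_1 = 1: 10/1  (≤ bound)
a_2 = 12: 129/13  (≤ bound)
a_3 = 3: 397/40  (≤ bound)
a_4 = 1: 526/53  (> 46, stop)

397/40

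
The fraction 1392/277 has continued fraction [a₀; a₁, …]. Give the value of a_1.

Apply division with remainder until the remainder is 0:
1392 ÷ 277 → quotient 5, remainder 7
277 ÷ 7 → quotient 39, remainder 4

39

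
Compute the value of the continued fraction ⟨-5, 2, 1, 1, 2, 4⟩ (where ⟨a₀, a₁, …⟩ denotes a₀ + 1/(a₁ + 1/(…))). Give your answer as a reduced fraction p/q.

Use the convergent recurrence hₖ = aₖ·hₖ₋₁ + hₖ₋₂ (and likewise for the denominators kₖ):
a_0 = -5: -5/1
a_1 = 2: -9/2
a_2 = 1: -14/3
a_3 = 1: -23/5
a_4 = 2: -60/13
a_5 = 4: -263/57

-263/57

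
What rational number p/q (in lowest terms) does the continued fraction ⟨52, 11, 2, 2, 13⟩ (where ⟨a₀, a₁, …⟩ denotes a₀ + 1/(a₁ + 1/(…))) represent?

a_0 = 52: 52/1
a_1 = 11: 573/11
a_2 = 2: 1198/23
a_3 = 2: 2969/57
a_4 = 13: 39795/764

39795/764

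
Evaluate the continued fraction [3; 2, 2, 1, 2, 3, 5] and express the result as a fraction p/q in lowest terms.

Start with 5.
3 + 1/(5/1) = 3 + 1/5 = 16/5
2 + 1/(16/5) = 2 + 5/16 = 37/16
1 + 1/(37/16) = 1 + 16/37 = 53/37
2 + 1/(53/37) = 2 + 37/53 = 143/53
2 + 1/(143/53) = 2 + 53/143 = 339/143
3 + 1/(339/143) = 3 + 143/339 = 1160/339

1160/339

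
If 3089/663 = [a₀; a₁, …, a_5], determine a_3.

1

Run the Euclidean algorithm, recording each quotient:
3089 ÷ 663 → quotient 4, remainder 437
663 ÷ 437 → quotient 1, remainder 226
437 ÷ 226 → quotient 1, remainder 211
226 ÷ 211 → quotient 1, remainder 15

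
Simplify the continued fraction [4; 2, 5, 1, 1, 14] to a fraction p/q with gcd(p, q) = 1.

1556/349

Start with 14.
1 + 1/(14/1) = 1 + 1/14 = 15/14
1 + 1/(15/14) = 1 + 14/15 = 29/15
5 + 1/(29/15) = 5 + 15/29 = 160/29
2 + 1/(160/29) = 2 + 29/160 = 349/160
4 + 1/(349/160) = 4 + 160/349 = 1556/349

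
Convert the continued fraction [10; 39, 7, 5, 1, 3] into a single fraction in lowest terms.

64745/6458

Start with 3.
1 + 1/(3/1) = 1 + 1/3 = 4/3
5 + 1/(4/3) = 5 + 3/4 = 23/4
7 + 1/(23/4) = 7 + 4/23 = 165/23
39 + 1/(165/23) = 39 + 23/165 = 6458/165
10 + 1/(6458/165) = 10 + 165/6458 = 64745/6458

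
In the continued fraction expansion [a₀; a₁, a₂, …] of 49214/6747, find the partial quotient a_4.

⌊49214/6747⌋ = 7, remainder 1985
⌊6747/1985⌋ = 3, remainder 792
⌊1985/792⌋ = 2, remainder 401
⌊792/401⌋ = 1, remainder 391
⌊401/391⌋ = 1, remainder 10

1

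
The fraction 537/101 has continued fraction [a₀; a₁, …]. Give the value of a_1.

3

537 = 5·101 + 32, so a_0 = 5
101 = 3·32 + 5, so a_1 = 3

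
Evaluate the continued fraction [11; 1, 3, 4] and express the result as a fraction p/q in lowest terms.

a_0 = 11: 11/1
a_1 = 1: 12/1
a_2 = 3: 47/4
a_3 = 4: 200/17

200/17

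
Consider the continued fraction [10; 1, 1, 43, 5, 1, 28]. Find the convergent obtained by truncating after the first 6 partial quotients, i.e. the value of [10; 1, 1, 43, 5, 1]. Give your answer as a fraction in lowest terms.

5505/524

Starting at the tail and folding back:
Start with 1.
5 + 1/(1/1) = 5 + 1/1 = 6/1
43 + 1/(6/1) = 43 + 1/6 = 259/6
1 + 1/(259/6) = 1 + 6/259 = 265/259
1 + 1/(265/259) = 1 + 259/265 = 524/265
10 + 1/(524/265) = 10 + 265/524 = 5505/524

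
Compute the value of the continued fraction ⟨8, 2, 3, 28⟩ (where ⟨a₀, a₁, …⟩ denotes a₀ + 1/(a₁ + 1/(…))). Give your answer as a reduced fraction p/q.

1669/198

Start with 28.
3 + 1/(28/1) = 3 + 1/28 = 85/28
2 + 1/(85/28) = 2 + 28/85 = 198/85
8 + 1/(198/85) = 8 + 85/198 = 1669/198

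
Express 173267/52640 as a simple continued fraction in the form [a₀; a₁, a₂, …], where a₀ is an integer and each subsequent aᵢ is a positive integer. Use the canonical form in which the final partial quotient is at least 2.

[3; 3, 2, 3, 14, 7, 4, 5]

Run the Euclidean algorithm, recording each quotient:
173267 = 3·52640 + 15347, so a_0 = 3
52640 = 3·15347 + 6599, so a_1 = 3
15347 = 2·6599 + 2149, so a_2 = 2
6599 = 3·2149 + 152, so a_3 = 3
2149 = 14·152 + 21, so a_4 = 14
152 = 7·21 + 5, so a_5 = 7
21 = 4·5 + 1, so a_6 = 4
5 = 5·1 + 0, so a_7 = 5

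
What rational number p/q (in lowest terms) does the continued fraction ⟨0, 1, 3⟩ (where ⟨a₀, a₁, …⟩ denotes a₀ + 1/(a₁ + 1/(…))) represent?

Start with 3.
1 + 1/(3/1) = 1 + 1/3 = 4/3
0 + 1/(4/3) = 0 + 3/4 = 3/4

3/4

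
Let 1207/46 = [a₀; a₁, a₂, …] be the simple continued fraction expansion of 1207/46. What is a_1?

Repeatedly divide and take the remainder:
1207 = 26·46 + 11, so a_0 = 26
46 = 4·11 + 2, so a_1 = 4

4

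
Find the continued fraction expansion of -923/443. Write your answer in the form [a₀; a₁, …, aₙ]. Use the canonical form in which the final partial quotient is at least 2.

[-3; 1, 10, 1, 36]

⌊-923/443⌋ = -3, remainder 406
⌊443/406⌋ = 1, remainder 37
⌊406/37⌋ = 10, remainder 36
⌊37/36⌋ = 1, remainder 1
⌊36/1⌋ = 36, remainder 0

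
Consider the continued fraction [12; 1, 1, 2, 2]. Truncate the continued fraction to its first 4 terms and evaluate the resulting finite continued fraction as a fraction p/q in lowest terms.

a_0 = 12: 12/1
a_1 = 1: 13/1
a_2 = 1: 25/2
a_3 = 2: 63/5

63/5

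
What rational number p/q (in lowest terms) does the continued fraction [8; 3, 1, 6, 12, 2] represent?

5641/683

a_0 = 8: 8/1
a_1 = 3: 25/3
a_2 = 1: 33/4
a_3 = 6: 223/27
a_4 = 12: 2709/328
a_5 = 2: 5641/683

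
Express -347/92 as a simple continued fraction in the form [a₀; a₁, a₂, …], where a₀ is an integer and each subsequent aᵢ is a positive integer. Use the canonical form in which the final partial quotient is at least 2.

-347 = -4·92 + 21, so a_0 = -4
92 = 4·21 + 8, so a_1 = 4
21 = 2·8 + 5, so a_2 = 2
8 = 1·5 + 3, so a_3 = 1
5 = 1·3 + 2, so a_4 = 1
3 = 1·2 + 1, so a_5 = 1
2 = 2·1 + 0, so a_6 = 2

[-4; 4, 2, 1, 1, 1, 2]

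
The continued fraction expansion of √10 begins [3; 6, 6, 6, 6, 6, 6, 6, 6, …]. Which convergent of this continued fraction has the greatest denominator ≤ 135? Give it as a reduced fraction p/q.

List convergents until the denominator exceeds the bound:
a_0 = 3: 3/1  (≤ bound)
a_1 = 6: 19/6  (≤ bound)
a_2 = 6: 117/37  (≤ bound)
a_3 = 6: 721/228  (> 135, stop)

117/37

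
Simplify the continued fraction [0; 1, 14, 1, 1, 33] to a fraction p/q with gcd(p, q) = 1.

Work from the innermost term outward:
Start with 33.
1 + 1/(33/1) = 1 + 1/33 = 34/33
1 + 1/(34/33) = 1 + 33/34 = 67/34
14 + 1/(67/34) = 14 + 34/67 = 972/67
1 + 1/(972/67) = 1 + 67/972 = 1039/972
0 + 1/(1039/972) = 0 + 972/1039 = 972/1039

972/1039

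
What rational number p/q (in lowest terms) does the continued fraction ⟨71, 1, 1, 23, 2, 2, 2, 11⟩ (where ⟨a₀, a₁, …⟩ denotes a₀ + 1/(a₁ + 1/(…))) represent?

Start with 11.
2 + 1/(11/1) = 2 + 1/11 = 23/11
2 + 1/(23/11) = 2 + 11/23 = 57/23
2 + 1/(57/23) = 2 + 23/57 = 137/57
23 + 1/(137/57) = 23 + 57/137 = 3208/137
1 + 1/(3208/137) = 1 + 137/3208 = 3345/3208
1 + 1/(3345/3208) = 1 + 3208/3345 = 6553/3345
71 + 1/(6553/3345) = 71 + 3345/6553 = 468608/6553

468608/6553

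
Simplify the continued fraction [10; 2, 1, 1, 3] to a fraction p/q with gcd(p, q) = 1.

a_0 = 10: 10/1
a_1 = 2: 21/2
a_2 = 1: 31/3
a_3 = 1: 52/5
a_4 = 3: 187/18

187/18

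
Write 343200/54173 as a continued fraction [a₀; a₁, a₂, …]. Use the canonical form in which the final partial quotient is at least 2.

[6; 2, 1, 57, 39, 8]

Apply division with remainder until the remainder is 0:
⌊343200/54173⌋ = 6, remainder 18162
⌊54173/18162⌋ = 2, remainder 17849
⌊18162/17849⌋ = 1, remainder 313
⌊17849/313⌋ = 57, remainder 8
⌊313/8⌋ = 39, remainder 1
⌊8/1⌋ = 8, remainder 0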